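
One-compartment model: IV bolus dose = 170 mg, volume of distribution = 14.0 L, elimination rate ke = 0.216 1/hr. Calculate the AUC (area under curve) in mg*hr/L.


C0 = Dose/Vd = 170/14.0 = 12.1429 mg/L
AUC = C0/ke = 12.1429/0.216
AUC = 56.22 mg*hr/L


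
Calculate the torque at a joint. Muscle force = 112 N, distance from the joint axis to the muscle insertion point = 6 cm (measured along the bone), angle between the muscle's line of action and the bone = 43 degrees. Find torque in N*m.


Torque = F * d * sin(theta)   (moment arm = d*sin(theta))
d = 6 cm = 0.06 m
Torque = 112 * 0.06 * sin(43)
Torque = 4.583 N*m


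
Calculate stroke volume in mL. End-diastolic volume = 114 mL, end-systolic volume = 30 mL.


SV = EDV - ESV
SV = 114 - 30
SV = 84 mL


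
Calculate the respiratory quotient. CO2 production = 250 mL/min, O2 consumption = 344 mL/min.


RQ = VCO2 / VO2
RQ = 250 / 344
RQ = 0.7267


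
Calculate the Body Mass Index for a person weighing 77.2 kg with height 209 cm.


BMI = weight / height^2
height = 209 cm = 2.09 m
BMI = 77.2 / 2.09^2
BMI = 17.67 kg/m^2


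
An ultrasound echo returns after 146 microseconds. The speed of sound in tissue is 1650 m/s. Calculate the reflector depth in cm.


depth = c * t / 2
t = 146 us = 1.4600e-04 s
depth = 1650 * 1.4600e-04 / 2
depth = 0.12045 m = 12.045 cm


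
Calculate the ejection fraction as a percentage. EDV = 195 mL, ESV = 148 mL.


SV = EDV - ESV = 195 - 148 = 47 mL
EF = SV/EDV * 100 = 47/195 * 100
EF = 24.1%


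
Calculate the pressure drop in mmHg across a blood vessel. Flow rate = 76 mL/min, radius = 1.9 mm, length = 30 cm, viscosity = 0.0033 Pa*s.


dP = 8*mu*L*Q / (pi*r^4)
Q = 76 mL/min = 1.26667e-06 m^3/s
dP = 245.033 Pa = 245.033 / 133.322 mmHg = 1.838 mmHg


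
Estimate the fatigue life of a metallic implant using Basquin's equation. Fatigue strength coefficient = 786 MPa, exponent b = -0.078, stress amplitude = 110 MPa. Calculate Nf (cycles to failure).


sigma_a = sigma_f' * (2Nf)^b
2Nf = (sigma_a/sigma_f')^(1/b)
2Nf = (110/786)^(1/-0.078)
2Nf = 8.8940749e+10
Nf = 4.4470e+10


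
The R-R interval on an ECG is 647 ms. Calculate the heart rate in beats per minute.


HR = 60 / RR_interval(s)
RR = 647 ms = 0.647 s
HR = 60 / 0.647 = 92.74 bpm


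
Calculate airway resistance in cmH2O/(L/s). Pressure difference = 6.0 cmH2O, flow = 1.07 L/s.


R = dP / flow
R = 6.0 / 1.07
R = 5.607 cmH2O/(L/s)


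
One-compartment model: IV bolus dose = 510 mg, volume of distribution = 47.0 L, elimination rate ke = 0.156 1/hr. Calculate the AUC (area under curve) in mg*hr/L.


C0 = Dose/Vd = 510/47.0 = 10.8511 mg/L
AUC = C0/ke = 10.8511/0.156
AUC = 69.56 mg*hr/L


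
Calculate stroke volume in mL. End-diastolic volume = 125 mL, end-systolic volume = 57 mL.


SV = EDV - ESV
SV = 125 - 57
SV = 68 mL


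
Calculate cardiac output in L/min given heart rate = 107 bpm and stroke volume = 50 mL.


CO = HR * SV
CO = 107 * 50 / 1000
CO = 5.35 L/min


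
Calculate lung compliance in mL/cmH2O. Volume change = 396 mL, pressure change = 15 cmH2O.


C = dV / dP
C = 396 / 15
C = 26.4 mL/cmH2O


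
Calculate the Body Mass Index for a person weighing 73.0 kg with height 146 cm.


BMI = weight / height^2
height = 146 cm = 1.46 m
BMI = 73.0 / 1.46^2
BMI = 34.25 kg/m^2


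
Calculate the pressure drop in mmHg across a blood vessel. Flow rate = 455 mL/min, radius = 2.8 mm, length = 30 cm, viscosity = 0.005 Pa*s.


dP = 8*mu*L*Q / (pi*r^4)
Q = 455 mL/min = 7.58333e-06 m^3/s
dP = 471.259 Pa = 471.259 / 133.322 mmHg = 3.535 mmHg


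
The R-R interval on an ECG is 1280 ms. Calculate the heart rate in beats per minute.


HR = 60 / RR_interval(s)
RR = 1280 ms = 1.28 s
HR = 60 / 1.28 = 46.88 bpm


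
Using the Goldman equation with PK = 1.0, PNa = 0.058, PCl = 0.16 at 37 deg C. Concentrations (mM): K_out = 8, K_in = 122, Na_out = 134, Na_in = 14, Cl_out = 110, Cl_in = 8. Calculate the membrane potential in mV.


Vm = (RT/F)*ln((PK*Ko + PNa*Nao + PCl*Cli)/(PK*Ki + PNa*Nai + PCl*Clo))
Numer = 17.052, Denom = 140.412
Vm = -56.35 mV


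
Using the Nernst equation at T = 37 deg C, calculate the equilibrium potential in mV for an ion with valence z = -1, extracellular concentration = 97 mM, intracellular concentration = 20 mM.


E = (RT/(zF)) * ln(C_out/C_in)
T = 37 + 273.15 = 310.15 K
E = (8.314 * 310.15 / (-1 * 96485)) * ln(97/20)
E = -42.2 mV


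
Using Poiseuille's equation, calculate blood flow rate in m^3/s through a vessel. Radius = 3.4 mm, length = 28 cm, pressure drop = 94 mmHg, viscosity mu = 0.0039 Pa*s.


Q = pi*r^4*dP / (8*mu*L)
r = 0.0034 m, L = 0.28 m
dP = 94 mmHg = 12532.268 Pa
Q = 6.0226e-04 m^3/s


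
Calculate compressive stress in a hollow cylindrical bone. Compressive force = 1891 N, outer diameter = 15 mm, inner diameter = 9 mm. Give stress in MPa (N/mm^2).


A = pi*(r_o^2 - r_i^2)
r_o = 7.5 mm, r_i = 4.5 mm
A = 113.097 mm^2
sigma = F/A = 1891 / 113.097
sigma = 16.72 MPa


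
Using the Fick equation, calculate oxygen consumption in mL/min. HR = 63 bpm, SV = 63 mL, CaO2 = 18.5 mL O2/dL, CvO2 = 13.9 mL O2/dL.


CO = HR*SV = 63*63/1000 = 3.969 L/min
a-v O2 diff = 18.5 - 13.9 = 4.6 mL/dL
VO2 = CO * (CaO2-CvO2) * 10 dL/L
VO2 = 3.969 * 4.6 * 10
VO2 = 182.6 mL/min


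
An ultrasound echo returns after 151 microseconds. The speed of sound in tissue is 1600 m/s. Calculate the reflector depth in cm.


depth = c * t / 2
t = 151 us = 1.5100e-04 s
depth = 1600 * 1.5100e-04 / 2
depth = 0.1208 m = 12.08 cm


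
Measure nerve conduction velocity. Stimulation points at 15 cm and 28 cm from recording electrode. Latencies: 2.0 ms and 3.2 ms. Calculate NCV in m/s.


Distance = (28 - 15) / 100 = 0.13 m
dt = (3.2 - 2.0) / 1000 = 0.0012 s
NCV = dist / dt = 108.3 m/s


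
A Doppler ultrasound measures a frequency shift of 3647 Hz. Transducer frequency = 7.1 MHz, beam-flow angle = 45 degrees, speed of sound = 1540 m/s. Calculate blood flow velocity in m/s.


v = fd * c / (2 * f0 * cos(theta))
v = 3647 * 1540 / (2 * 7.1000e+06 * cos(45))
v = 0.5593 m/s


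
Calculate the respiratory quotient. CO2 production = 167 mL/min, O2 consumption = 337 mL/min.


RQ = VCO2 / VO2
RQ = 167 / 337
RQ = 0.4955


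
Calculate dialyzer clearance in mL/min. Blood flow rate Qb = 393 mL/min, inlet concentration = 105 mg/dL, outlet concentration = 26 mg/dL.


K = Qb * (Cb_in - Cb_out) / Cb_in
K = 393 * (105 - 26) / 105
K = 295.7 mL/min


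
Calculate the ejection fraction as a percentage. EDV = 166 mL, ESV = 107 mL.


SV = EDV - ESV = 166 - 107 = 59 mL
EF = SV/EDV * 100 = 59/166 * 100
EF = 35.54%


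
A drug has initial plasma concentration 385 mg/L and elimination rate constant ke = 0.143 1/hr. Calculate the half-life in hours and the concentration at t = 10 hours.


t_half = ln(2) / ke = 0.693147 / 0.143 = 4.847 hr
C(t) = C0 * exp(-ke*t) = 385 * exp(-0.143*10)
C(10) = 92.13 mg/L


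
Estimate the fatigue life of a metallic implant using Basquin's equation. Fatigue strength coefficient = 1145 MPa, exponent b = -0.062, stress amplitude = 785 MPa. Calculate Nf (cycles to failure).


sigma_a = sigma_f' * (2Nf)^b
2Nf = (sigma_a/sigma_f')^(1/b)
2Nf = (785/1145)^(1/-0.062)
2Nf = 440.68299
Nf = 220.3


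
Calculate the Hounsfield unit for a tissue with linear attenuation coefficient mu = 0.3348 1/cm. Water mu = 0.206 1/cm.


HU = ((mu_tissue - mu_water) / mu_water) * 1000
HU = ((0.3348 - 0.206) / 0.206) * 1000
HU = 625.2


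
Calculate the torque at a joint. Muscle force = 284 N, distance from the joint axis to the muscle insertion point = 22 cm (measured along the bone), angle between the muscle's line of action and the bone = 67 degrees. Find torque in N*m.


Torque = F * d * sin(theta)   (moment arm = d*sin(theta))
d = 22 cm = 0.22 m
Torque = 284 * 0.22 * sin(67)
Torque = 57.51 N*m


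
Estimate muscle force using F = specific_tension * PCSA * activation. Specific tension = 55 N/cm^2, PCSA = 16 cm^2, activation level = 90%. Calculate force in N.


F = sigma * PCSA * activation
F = 55 * 16 * 0.9
F = 792 N


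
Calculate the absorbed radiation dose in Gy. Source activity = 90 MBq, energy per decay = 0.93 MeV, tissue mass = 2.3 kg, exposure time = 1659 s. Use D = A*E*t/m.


A = 90 MBq = 9.0000e+07 Bq
E = 0.93 MeV = 1.48986e-13 J
D = A*E*t/m = 9.0000e+07*1.48986e-13*1659/2.3
D = 0.009672 Gy


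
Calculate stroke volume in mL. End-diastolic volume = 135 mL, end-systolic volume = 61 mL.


SV = EDV - ESV
SV = 135 - 61
SV = 74 mL


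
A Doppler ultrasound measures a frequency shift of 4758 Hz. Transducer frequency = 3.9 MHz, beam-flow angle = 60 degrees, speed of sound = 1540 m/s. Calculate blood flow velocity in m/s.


v = fd * c / (2 * f0 * cos(theta))
v = 4758 * 1540 / (2 * 3.9000e+06 * cos(60))
v = 1.879 m/s


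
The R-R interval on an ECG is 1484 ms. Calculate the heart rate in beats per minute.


HR = 60 / RR_interval(s)
RR = 1484 ms = 1.484 s
HR = 60 / 1.484 = 40.43 bpm


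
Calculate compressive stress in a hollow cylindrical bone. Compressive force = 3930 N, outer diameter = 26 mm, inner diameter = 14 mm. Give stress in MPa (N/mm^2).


A = pi*(r_o^2 - r_i^2)
r_o = 13 mm, r_i = 7 mm
A = 376.991 mm^2
sigma = F/A = 3930 / 376.991
sigma = 10.42 MPa


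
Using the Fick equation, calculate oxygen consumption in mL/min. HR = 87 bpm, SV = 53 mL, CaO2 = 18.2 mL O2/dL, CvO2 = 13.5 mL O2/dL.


CO = HR*SV = 87*53/1000 = 4.611 L/min
a-v O2 diff = 18.2 - 13.5 = 4.7 mL/dL
VO2 = CO * (CaO2-CvO2) * 10 dL/L
VO2 = 4.611 * 4.7 * 10
VO2 = 216.7 mL/min


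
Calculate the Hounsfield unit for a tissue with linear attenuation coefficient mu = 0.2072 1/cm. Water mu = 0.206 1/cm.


HU = ((mu_tissue - mu_water) / mu_water) * 1000
HU = ((0.2072 - 0.206) / 0.206) * 1000
HU = 5.825


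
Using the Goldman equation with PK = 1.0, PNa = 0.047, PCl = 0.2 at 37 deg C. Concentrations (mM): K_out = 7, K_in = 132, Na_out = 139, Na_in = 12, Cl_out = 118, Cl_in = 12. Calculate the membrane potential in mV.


Vm = (RT/F)*ln((PK*Ko + PNa*Nao + PCl*Cli)/(PK*Ki + PNa*Nai + PCl*Clo))
Numer = 15.933, Denom = 156.164
Vm = -61 mV


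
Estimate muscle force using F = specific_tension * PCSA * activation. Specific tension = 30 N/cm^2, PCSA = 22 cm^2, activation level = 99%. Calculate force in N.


F = sigma * PCSA * activation
F = 30 * 22 * 0.99
F = 653.4 N


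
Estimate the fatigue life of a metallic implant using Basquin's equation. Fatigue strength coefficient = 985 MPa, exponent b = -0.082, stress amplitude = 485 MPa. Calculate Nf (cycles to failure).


sigma_a = sigma_f' * (2Nf)^b
2Nf = (sigma_a/sigma_f')^(1/b)
2Nf = (485/985)^(1/-0.082)
2Nf = 5654.2089
Nf = 2827


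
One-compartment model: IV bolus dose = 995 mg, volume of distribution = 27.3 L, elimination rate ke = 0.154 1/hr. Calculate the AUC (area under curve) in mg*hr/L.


C0 = Dose/Vd = 995/27.3 = 36.4469 mg/L
AUC = C0/ke = 36.4469/0.154
AUC = 236.7 mg*hr/L


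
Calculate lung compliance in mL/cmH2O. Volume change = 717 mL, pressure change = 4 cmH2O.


C = dV / dP
C = 717 / 4
C = 179.2 mL/cmH2O


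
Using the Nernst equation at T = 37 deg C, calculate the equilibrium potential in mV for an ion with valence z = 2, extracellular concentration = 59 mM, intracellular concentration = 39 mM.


E = (RT/(zF)) * ln(C_out/C_in)
T = 37 + 273.15 = 310.15 K
E = (8.314 * 310.15 / (2 * 96485)) * ln(59/39)
E = 5.532 mV


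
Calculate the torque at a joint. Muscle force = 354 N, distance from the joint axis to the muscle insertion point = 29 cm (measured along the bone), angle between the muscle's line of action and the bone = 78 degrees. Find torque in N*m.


Torque = F * d * sin(theta)   (moment arm = d*sin(theta))
d = 29 cm = 0.29 m
Torque = 354 * 0.29 * sin(78)
Torque = 100.4 N*m


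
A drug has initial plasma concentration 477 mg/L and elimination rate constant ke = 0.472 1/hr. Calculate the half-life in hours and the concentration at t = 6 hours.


t_half = ln(2) / ke = 0.693147 / 0.472 = 1.469 hr
C(t) = C0 * exp(-ke*t) = 477 * exp(-0.472*6)
C(6) = 28.09 mg/L


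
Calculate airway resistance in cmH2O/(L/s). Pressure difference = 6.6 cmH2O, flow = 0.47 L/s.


R = dP / flow
R = 6.6 / 0.47
R = 14.04 cmH2O/(L/s)


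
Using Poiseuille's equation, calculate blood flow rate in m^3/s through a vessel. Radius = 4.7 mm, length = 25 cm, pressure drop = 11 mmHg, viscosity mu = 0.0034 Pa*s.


Q = pi*r^4*dP / (8*mu*L)
r = 0.0047 m, L = 0.25 m
dP = 11 mmHg = 1466.542 Pa
Q = 3.3062e-04 m^3/s


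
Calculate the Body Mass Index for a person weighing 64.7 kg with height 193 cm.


BMI = weight / height^2
height = 193 cm = 1.93 m
BMI = 64.7 / 1.93^2
BMI = 17.37 kg/m^2


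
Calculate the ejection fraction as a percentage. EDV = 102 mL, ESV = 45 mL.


SV = EDV - ESV = 102 - 45 = 57 mL
EF = SV/EDV * 100 = 57/102 * 100
EF = 55.88%


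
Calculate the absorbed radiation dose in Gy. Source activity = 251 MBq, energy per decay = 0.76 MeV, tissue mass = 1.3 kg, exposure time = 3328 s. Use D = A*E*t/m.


A = 251 MBq = 2.5100e+08 Bq
E = 0.76 MeV = 1.21752e-13 J
D = A*E*t/m = 2.5100e+08*1.21752e-13*3328/1.3
D = 0.07823 Gy


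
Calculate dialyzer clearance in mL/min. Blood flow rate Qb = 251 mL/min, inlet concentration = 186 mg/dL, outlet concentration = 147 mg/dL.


K = Qb * (Cb_in - Cb_out) / Cb_in
K = 251 * (186 - 147) / 186
K = 52.63 mL/min


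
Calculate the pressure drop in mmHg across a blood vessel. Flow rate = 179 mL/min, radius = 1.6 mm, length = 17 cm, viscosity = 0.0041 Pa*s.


dP = 8*mu*L*Q / (pi*r^4)
Q = 179 mL/min = 2.98333e-06 m^3/s
dP = 807.968 Pa = 807.968 / 133.322 mmHg = 6.06 mmHg


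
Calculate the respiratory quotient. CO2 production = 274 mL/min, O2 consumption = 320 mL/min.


RQ = VCO2 / VO2
RQ = 274 / 320
RQ = 0.8562


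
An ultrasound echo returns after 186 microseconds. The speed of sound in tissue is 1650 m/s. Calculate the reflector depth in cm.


depth = c * t / 2
t = 186 us = 1.8600e-04 s
depth = 1650 * 1.8600e-04 / 2
depth = 0.15345 m = 15.345 cm


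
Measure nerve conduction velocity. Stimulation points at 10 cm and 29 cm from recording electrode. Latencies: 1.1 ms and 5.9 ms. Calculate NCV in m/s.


Distance = (29 - 10) / 100 = 0.19 m
dt = (5.9 - 1.1) / 1000 = 0.0048 s
NCV = dist / dt = 39.58 m/s


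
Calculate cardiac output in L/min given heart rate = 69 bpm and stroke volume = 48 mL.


CO = HR * SV
CO = 69 * 48 / 1000
CO = 3.312 L/min


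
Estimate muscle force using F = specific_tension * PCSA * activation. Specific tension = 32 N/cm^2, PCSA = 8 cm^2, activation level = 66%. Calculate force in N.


F = sigma * PCSA * activation
F = 32 * 8 * 0.66
F = 169 N


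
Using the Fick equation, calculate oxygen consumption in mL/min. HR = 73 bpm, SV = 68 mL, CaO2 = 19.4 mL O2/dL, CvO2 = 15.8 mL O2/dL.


CO = HR*SV = 73*68/1000 = 4.964 L/min
a-v O2 diff = 19.4 - 15.8 = 3.6 mL/dL
VO2 = CO * (CaO2-CvO2) * 10 dL/L
VO2 = 4.964 * 3.6 * 10
VO2 = 178.7 mL/min


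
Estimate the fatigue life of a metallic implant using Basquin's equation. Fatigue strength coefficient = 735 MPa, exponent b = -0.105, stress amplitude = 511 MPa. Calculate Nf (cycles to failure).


sigma_a = sigma_f' * (2Nf)^b
2Nf = (sigma_a/sigma_f')^(1/b)
2Nf = (511/735)^(1/-0.105)
2Nf = 31.877914
Nf = 15.94


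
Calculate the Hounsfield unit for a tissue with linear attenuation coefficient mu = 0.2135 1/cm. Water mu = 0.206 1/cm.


HU = ((mu_tissue - mu_water) / mu_water) * 1000
HU = ((0.2135 - 0.206) / 0.206) * 1000
HU = 36.41


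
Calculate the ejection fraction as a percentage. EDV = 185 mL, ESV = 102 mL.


SV = EDV - ESV = 185 - 102 = 83 mL
EF = SV/EDV * 100 = 83/185 * 100
EF = 44.86%


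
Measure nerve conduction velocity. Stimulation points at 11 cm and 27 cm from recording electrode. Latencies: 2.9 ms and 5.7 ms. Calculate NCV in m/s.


Distance = (27 - 11) / 100 = 0.16 m
dt = (5.7 - 2.9) / 1000 = 0.0028 s
NCV = dist / dt = 57.14 m/s


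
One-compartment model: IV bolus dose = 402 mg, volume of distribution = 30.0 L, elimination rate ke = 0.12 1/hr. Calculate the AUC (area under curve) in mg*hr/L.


C0 = Dose/Vd = 402/30.0 = 13.4 mg/L
AUC = C0/ke = 13.4/0.12
AUC = 111.7 mg*hr/L


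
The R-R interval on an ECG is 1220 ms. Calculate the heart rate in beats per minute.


HR = 60 / RR_interval(s)
RR = 1220 ms = 1.22 s
HR = 60 / 1.22 = 49.18 bpm


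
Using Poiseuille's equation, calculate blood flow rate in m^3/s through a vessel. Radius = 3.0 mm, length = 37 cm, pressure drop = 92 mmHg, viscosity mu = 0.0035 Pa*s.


Q = pi*r^4*dP / (8*mu*L)
r = 0.003 m, L = 0.37 m
dP = 92 mmHg = 12265.624 Pa
Q = 3.0128e-04 m^3/s


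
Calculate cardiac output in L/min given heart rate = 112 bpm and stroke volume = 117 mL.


CO = HR * SV
CO = 112 * 117 / 1000
CO = 13.1 L/min


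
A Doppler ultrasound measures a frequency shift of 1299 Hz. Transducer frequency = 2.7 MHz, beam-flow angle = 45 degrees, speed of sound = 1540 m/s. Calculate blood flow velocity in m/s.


v = fd * c / (2 * f0 * cos(theta))
v = 1299 * 1540 / (2 * 2.7000e+06 * cos(45))
v = 0.5239 m/s


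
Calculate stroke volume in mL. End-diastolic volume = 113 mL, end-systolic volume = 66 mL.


SV = EDV - ESV
SV = 113 - 66
SV = 47 mL


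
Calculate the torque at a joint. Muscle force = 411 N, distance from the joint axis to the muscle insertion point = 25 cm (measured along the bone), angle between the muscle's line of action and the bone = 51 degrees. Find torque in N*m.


Torque = F * d * sin(theta)   (moment arm = d*sin(theta))
d = 25 cm = 0.25 m
Torque = 411 * 0.25 * sin(51)
Torque = 79.85 N*m


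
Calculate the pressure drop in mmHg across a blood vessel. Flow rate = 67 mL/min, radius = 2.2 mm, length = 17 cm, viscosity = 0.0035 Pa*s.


dP = 8*mu*L*Q / (pi*r^4)
Q = 67 mL/min = 1.11667e-06 m^3/s
dP = 72.2256 Pa = 72.2256 / 133.322 mmHg = 0.5417 mmHg


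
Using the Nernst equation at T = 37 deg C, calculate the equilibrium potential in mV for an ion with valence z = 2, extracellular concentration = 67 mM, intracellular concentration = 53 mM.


E = (RT/(zF)) * ln(C_out/C_in)
T = 37 + 273.15 = 310.15 K
E = (8.314 * 310.15 / (2 * 96485)) * ln(67/53)
E = 3.132 mV


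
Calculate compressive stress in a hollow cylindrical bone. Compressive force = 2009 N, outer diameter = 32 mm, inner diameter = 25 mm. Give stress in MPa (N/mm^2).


A = pi*(r_o^2 - r_i^2)
r_o = 16 mm, r_i = 12.5 mm
A = 313.374 mm^2
sigma = F/A = 2009 / 313.374
sigma = 6.411 MPa


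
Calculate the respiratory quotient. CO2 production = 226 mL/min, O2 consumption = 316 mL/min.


RQ = VCO2 / VO2
RQ = 226 / 316
RQ = 0.7152


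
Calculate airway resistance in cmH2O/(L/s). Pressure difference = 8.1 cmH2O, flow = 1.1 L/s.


R = dP / flow
R = 8.1 / 1.1
R = 7.364 cmH2O/(L/s)


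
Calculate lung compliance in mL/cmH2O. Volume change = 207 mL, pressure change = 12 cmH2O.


C = dV / dP
C = 207 / 12
C = 17.25 mL/cmH2O


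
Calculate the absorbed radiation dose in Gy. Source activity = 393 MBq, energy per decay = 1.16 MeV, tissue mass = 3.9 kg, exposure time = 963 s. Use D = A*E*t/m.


A = 393 MBq = 3.9300e+08 Bq
E = 1.16 MeV = 1.85832e-13 J
D = A*E*t/m = 3.9300e+08*1.85832e-13*963/3.9
D = 0.01803 Gy


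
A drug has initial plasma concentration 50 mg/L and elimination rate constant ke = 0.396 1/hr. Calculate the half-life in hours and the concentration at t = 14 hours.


t_half = ln(2) / ke = 0.693147 / 0.396 = 1.75 hr
C(t) = C0 * exp(-ke*t) = 50 * exp(-0.396*14)
C(14) = 0.1955 mg/L


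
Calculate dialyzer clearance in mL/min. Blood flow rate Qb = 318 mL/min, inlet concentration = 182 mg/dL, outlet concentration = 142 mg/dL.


K = Qb * (Cb_in - Cb_out) / Cb_in
K = 318 * (182 - 142) / 182
K = 69.89 mL/min


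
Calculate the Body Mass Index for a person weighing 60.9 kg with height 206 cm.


BMI = weight / height^2
height = 206 cm = 2.06 m
BMI = 60.9 / 2.06^2
BMI = 14.35 kg/m^2


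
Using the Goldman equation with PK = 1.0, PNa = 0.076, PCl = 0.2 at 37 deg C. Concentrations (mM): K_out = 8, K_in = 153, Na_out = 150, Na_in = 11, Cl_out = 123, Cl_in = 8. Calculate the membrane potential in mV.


Vm = (RT/F)*ln((PK*Ko + PNa*Nao + PCl*Cli)/(PK*Ki + PNa*Nai + PCl*Clo))
Numer = 21, Denom = 178.436
Vm = -57.18 mV


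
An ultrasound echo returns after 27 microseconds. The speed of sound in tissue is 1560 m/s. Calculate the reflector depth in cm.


depth = c * t / 2
t = 27 us = 2.7000e-05 s
depth = 1560 * 2.7000e-05 / 2
depth = 0.02106 m = 2.106 cm


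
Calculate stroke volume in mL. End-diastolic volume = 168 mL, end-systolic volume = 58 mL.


SV = EDV - ESV
SV = 168 - 58
SV = 110 mL


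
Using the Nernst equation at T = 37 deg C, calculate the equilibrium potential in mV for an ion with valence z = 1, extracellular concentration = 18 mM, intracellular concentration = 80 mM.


E = (RT/(zF)) * ln(C_out/C_in)
T = 37 + 273.15 = 310.15 K
E = (8.314 * 310.15 / (1 * 96485)) * ln(18/80)
E = -39.86 mV


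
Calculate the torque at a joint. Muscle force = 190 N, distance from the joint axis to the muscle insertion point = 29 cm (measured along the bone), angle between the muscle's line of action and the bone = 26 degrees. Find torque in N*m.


Torque = F * d * sin(theta)   (moment arm = d*sin(theta))
d = 29 cm = 0.29 m
Torque = 190 * 0.29 * sin(26)
Torque = 24.15 N*m


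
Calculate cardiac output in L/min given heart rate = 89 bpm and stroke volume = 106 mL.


CO = HR * SV
CO = 89 * 106 / 1000
CO = 9.434 L/min


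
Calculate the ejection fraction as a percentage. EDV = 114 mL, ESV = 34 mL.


SV = EDV - ESV = 114 - 34 = 80 mL
EF = SV/EDV * 100 = 80/114 * 100
EF = 70.18%


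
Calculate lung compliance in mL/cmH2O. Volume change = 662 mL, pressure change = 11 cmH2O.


C = dV / dP
C = 662 / 11
C = 60.18 mL/cmH2O


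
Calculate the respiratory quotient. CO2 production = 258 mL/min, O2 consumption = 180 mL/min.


RQ = VCO2 / VO2
RQ = 258 / 180
RQ = 1.433


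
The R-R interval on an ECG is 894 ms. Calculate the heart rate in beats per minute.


HR = 60 / RR_interval(s)
RR = 894 ms = 0.894 s
HR = 60 / 0.894 = 67.11 bpm


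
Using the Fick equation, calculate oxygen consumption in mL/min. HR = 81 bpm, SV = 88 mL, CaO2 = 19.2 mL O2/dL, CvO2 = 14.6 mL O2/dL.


CO = HR*SV = 81*88/1000 = 7.128 L/min
a-v O2 diff = 19.2 - 14.6 = 4.6 mL/dL
VO2 = CO * (CaO2-CvO2) * 10 dL/L
VO2 = 7.128 * 4.6 * 10
VO2 = 327.9 mL/min


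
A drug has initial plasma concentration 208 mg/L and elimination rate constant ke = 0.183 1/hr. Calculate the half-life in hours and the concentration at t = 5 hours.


t_half = ln(2) / ke = 0.693147 / 0.183 = 3.788 hr
C(t) = C0 * exp(-ke*t) = 208 * exp(-0.183*5)
C(5) = 83.31 mg/L


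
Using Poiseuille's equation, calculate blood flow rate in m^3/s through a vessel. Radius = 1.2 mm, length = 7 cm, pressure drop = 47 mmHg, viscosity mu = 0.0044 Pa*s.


Q = pi*r^4*dP / (8*mu*L)
r = 0.0012 m, L = 0.07 m
dP = 47 mmHg = 6266.134 Pa
Q = 1.6567e-05 m^3/s


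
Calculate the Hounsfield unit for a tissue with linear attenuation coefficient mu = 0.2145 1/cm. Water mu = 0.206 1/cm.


HU = ((mu_tissue - mu_water) / mu_water) * 1000
HU = ((0.2145 - 0.206) / 0.206) * 1000
HU = 41.26


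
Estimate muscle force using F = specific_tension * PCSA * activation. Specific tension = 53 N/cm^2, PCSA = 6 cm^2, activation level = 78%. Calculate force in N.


F = sigma * PCSA * activation
F = 53 * 6 * 0.78
F = 248 N


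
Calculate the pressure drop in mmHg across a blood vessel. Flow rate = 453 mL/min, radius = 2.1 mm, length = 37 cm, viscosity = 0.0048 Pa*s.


dP = 8*mu*L*Q / (pi*r^4)
Q = 453 mL/min = 7.55e-06 m^3/s
dP = 1755.71 Pa = 1755.71 / 133.322 mmHg = 13.17 mmHg


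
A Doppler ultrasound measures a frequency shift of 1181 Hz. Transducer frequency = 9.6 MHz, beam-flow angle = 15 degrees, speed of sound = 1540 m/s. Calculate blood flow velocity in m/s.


v = fd * c / (2 * f0 * cos(theta))
v = 1181 * 1540 / (2 * 9.6000e+06 * cos(15))
v = 0.09807 m/s


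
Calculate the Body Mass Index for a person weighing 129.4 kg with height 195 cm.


BMI = weight / height^2
height = 195 cm = 1.95 m
BMI = 129.4 / 1.95^2
BMI = 34.03 kg/m^2


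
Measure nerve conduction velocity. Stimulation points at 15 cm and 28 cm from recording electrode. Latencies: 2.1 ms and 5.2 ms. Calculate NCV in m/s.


Distance = (28 - 15) / 100 = 0.13 m
dt = (5.2 - 2.1) / 1000 = 0.0031 s
NCV = dist / dt = 41.94 m/s


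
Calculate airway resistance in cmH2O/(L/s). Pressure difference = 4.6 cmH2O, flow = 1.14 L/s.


R = dP / flow
R = 4.6 / 1.14
R = 4.035 cmH2O/(L/s)


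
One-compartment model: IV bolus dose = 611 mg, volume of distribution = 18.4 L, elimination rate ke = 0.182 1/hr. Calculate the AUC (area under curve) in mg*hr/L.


C0 = Dose/Vd = 611/18.4 = 33.2065 mg/L
AUC = C0/ke = 33.2065/0.182
AUC = 182.5 mg*hr/L


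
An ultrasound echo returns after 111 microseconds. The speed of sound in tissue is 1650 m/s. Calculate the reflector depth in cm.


depth = c * t / 2
t = 111 us = 1.1100e-04 s
depth = 1650 * 1.1100e-04 / 2
depth = 0.091575 m = 9.1575 cm


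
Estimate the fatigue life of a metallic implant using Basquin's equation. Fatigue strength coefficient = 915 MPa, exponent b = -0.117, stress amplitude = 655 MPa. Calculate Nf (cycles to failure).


sigma_a = sigma_f' * (2Nf)^b
2Nf = (sigma_a/sigma_f')^(1/b)
2Nf = (655/915)^(1/-0.117)
2Nf = 17.412172
Nf = 8.706


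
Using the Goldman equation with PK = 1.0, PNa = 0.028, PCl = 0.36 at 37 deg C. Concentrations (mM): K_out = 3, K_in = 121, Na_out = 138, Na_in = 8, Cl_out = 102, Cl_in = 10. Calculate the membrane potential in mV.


Vm = (RT/F)*ln((PK*Ko + PNa*Nao + PCl*Cli)/(PK*Ki + PNa*Nai + PCl*Clo))
Numer = 10.464, Denom = 157.944
Vm = -72.54 mV


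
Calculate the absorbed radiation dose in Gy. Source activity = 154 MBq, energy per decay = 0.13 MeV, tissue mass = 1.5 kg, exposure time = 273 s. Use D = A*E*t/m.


A = 154 MBq = 1.5400e+08 Bq
E = 0.13 MeV = 2.0826e-14 J
D = A*E*t/m = 1.5400e+08*2.0826e-14*273/1.5
D = 5.8371e-04 Gy


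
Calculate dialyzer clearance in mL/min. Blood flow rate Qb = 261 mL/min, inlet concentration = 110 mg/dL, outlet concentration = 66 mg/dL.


K = Qb * (Cb_in - Cb_out) / Cb_in
K = 261 * (110 - 66) / 110
K = 104.4 mL/min


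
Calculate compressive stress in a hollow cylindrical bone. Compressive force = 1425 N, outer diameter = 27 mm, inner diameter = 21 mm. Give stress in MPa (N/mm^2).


A = pi*(r_o^2 - r_i^2)
r_o = 13.5 mm, r_i = 10.5 mm
A = 226.195 mm^2
sigma = F/A = 1425 / 226.195
sigma = 6.3 MPa


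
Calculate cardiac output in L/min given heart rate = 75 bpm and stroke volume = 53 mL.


CO = HR * SV
CO = 75 * 53 / 1000
CO = 3.975 L/min


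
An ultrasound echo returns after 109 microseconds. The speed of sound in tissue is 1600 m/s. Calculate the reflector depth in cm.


depth = c * t / 2
t = 109 us = 1.0900e-04 s
depth = 1600 * 1.0900e-04 / 2
depth = 0.0872 m = 8.72 cm


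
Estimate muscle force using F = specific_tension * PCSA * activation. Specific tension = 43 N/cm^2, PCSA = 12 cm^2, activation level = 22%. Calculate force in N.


F = sigma * PCSA * activation
F = 43 * 12 * 0.22
F = 113.5 N


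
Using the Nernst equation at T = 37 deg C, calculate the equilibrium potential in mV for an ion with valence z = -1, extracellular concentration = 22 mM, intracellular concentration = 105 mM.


E = (RT/(zF)) * ln(C_out/C_in)
T = 37 + 273.15 = 310.15 K
E = (8.314 * 310.15 / (-1 * 96485)) * ln(22/105)
E = 41.77 mV


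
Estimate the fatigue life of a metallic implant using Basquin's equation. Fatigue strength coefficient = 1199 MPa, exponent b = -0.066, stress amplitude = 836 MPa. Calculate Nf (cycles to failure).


sigma_a = sigma_f' * (2Nf)^b
2Nf = (sigma_a/sigma_f')^(1/b)
2Nf = (836/1199)^(1/-0.066)
2Nf = 236.00587
Nf = 118


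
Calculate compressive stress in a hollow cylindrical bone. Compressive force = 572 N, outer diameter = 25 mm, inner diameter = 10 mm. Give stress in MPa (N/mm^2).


A = pi*(r_o^2 - r_i^2)
r_o = 12.5 mm, r_i = 5 mm
A = 412.334 mm^2
sigma = F/A = 572 / 412.334
sigma = 1.387 MPa


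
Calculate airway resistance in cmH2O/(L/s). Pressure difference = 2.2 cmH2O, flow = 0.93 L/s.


R = dP / flow
R = 2.2 / 0.93
R = 2.366 cmH2O/(L/s)


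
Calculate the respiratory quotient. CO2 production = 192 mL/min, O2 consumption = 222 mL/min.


RQ = VCO2 / VO2
RQ = 192 / 222
RQ = 0.8649


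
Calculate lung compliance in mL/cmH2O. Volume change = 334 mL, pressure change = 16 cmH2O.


C = dV / dP
C = 334 / 16
C = 20.88 mL/cmH2O


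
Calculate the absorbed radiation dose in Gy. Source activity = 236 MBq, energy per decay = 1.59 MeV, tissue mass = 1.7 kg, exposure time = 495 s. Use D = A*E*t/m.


A = 236 MBq = 2.3600e+08 Bq
E = 1.59 MeV = 2.54718e-13 J
D = A*E*t/m = 2.3600e+08*2.54718e-13*495/1.7
D = 0.0175 Gy


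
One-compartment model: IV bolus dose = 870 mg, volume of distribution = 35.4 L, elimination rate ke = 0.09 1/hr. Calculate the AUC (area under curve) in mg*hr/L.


C0 = Dose/Vd = 870/35.4 = 24.5763 mg/L
AUC = C0/ke = 24.5763/0.09
AUC = 273.1 mg*hr/L


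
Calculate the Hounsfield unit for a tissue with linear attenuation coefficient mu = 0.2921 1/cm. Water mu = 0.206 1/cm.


HU = ((mu_tissue - mu_water) / mu_water) * 1000
HU = ((0.2921 - 0.206) / 0.206) * 1000
HU = 418


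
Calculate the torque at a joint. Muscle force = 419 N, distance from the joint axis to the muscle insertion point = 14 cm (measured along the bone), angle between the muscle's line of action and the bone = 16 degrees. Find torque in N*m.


Torque = F * d * sin(theta)   (moment arm = d*sin(theta))
d = 14 cm = 0.14 m
Torque = 419 * 0.14 * sin(16)
Torque = 16.17 N*m


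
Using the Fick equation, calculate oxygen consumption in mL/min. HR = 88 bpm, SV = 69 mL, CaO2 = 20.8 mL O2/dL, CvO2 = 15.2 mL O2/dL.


CO = HR*SV = 88*69/1000 = 6.072 L/min
a-v O2 diff = 20.8 - 15.2 = 5.6 mL/dL
VO2 = CO * (CaO2-CvO2) * 10 dL/L
VO2 = 6.072 * 5.6 * 10
VO2 = 340 mL/min


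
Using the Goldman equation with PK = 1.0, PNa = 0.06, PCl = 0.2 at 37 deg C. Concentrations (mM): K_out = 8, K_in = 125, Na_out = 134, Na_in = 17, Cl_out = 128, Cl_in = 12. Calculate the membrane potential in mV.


Vm = (RT/F)*ln((PK*Ko + PNa*Nao + PCl*Cli)/(PK*Ki + PNa*Nai + PCl*Clo))
Numer = 18.44, Denom = 151.62
Vm = -56.31 mV


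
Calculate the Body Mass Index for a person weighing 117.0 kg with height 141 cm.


BMI = weight / height^2
height = 141 cm = 1.41 m
BMI = 117.0 / 1.41^2
BMI = 58.85 kg/m^2


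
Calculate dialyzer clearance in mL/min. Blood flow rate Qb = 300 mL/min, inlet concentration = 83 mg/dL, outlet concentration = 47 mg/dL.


K = Qb * (Cb_in - Cb_out) / Cb_in
K = 300 * (83 - 47) / 83
K = 130.1 mL/min


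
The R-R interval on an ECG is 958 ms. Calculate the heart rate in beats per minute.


HR = 60 / RR_interval(s)
RR = 958 ms = 0.958 s
HR = 60 / 0.958 = 62.63 bpm


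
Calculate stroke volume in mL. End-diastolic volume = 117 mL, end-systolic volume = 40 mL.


SV = EDV - ESV
SV = 117 - 40
SV = 77 mL


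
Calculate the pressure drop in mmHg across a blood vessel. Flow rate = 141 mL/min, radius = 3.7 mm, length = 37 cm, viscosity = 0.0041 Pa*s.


dP = 8*mu*L*Q / (pi*r^4)
Q = 141 mL/min = 2.35e-06 m^3/s
dP = 48.4381 Pa = 48.4381 / 133.322 mmHg = 0.3633 mmHg


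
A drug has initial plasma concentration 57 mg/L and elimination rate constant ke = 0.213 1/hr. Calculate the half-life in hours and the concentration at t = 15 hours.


t_half = ln(2) / ke = 0.693147 / 0.213 = 3.254 hr
C(t) = C0 * exp(-ke*t) = 57 * exp(-0.213*15)
C(15) = 2.335 mg/L


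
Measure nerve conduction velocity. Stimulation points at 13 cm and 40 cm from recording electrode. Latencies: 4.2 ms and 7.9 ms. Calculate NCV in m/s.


Distance = (40 - 13) / 100 = 0.27 m
dt = (7.9 - 4.2) / 1000 = 0.0037 s
NCV = dist / dt = 72.97 m/s


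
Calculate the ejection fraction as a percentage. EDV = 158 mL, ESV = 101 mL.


SV = EDV - ESV = 158 - 101 = 57 mL
EF = SV/EDV * 100 = 57/158 * 100
EF = 36.08%


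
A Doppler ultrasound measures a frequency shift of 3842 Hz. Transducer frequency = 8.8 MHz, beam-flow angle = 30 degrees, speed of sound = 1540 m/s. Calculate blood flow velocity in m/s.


v = fd * c / (2 * f0 * cos(theta))
v = 3842 * 1540 / (2 * 8.8000e+06 * cos(30))
v = 0.3882 m/s


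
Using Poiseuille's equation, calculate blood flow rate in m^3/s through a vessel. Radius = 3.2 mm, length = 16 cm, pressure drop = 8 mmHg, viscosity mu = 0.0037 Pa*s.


Q = pi*r^4*dP / (8*mu*L)
r = 0.0032 m, L = 0.16 m
dP = 8 mmHg = 1066.576 Pa
Q = 7.4187e-05 m^3/s


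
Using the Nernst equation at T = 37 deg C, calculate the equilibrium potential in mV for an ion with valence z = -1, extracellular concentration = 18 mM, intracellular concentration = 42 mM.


E = (RT/(zF)) * ln(C_out/C_in)
T = 37 + 273.15 = 310.15 K
E = (8.314 * 310.15 / (-1 * 96485)) * ln(18/42)
E = 22.64 mV


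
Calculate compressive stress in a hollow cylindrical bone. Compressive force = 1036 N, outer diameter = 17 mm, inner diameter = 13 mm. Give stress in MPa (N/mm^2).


A = pi*(r_o^2 - r_i^2)
r_o = 8.5 mm, r_i = 6.5 mm
A = 94.2478 mm^2
sigma = F/A = 1036 / 94.2478
sigma = 10.99 MPa


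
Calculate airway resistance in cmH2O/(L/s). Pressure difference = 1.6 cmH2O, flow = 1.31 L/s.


R = dP / flow
R = 1.6 / 1.31
R = 1.221 cmH2O/(L/s)


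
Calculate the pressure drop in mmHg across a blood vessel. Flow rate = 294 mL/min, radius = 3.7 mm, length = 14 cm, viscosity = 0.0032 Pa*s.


dP = 8*mu*L*Q / (pi*r^4)
Q = 294 mL/min = 4.9e-06 m^3/s
dP = 29.8268 Pa = 29.8268 / 133.322 mmHg = 0.2237 mmHg


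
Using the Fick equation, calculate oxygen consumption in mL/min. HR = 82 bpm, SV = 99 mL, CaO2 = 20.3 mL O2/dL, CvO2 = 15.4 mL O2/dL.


CO = HR*SV = 82*99/1000 = 8.118 L/min
a-v O2 diff = 20.3 - 15.4 = 4.9 mL/dL
VO2 = CO * (CaO2-CvO2) * 10 dL/L
VO2 = 8.118 * 4.9 * 10
VO2 = 397.8 mL/min


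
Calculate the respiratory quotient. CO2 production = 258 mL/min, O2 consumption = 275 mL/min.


RQ = VCO2 / VO2
RQ = 258 / 275
RQ = 0.9382


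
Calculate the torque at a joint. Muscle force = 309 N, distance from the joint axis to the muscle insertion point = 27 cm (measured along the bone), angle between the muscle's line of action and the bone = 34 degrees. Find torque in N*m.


Torque = F * d * sin(theta)   (moment arm = d*sin(theta))
d = 27 cm = 0.27 m
Torque = 309 * 0.27 * sin(34)
Torque = 46.65 N*m


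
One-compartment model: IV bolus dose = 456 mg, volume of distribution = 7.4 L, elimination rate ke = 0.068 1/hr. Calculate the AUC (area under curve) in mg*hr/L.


C0 = Dose/Vd = 456/7.4 = 61.6216 mg/L
AUC = C0/ke = 61.6216/0.068
AUC = 906.2 mg*hr/L


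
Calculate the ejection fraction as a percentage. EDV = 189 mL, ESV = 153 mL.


SV = EDV - ESV = 189 - 153 = 36 mL
EF = SV/EDV * 100 = 36/189 * 100
EF = 19.05%


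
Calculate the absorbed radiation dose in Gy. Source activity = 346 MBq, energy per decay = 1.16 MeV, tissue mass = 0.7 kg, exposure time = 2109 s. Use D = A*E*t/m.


A = 346 MBq = 3.4600e+08 Bq
E = 1.16 MeV = 1.85832e-13 J
D = A*E*t/m = 3.4600e+08*1.85832e-13*2109/0.7
D = 0.1937 Gy


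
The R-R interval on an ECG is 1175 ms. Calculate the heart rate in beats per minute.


HR = 60 / RR_interval(s)
RR = 1175 ms = 1.175 s
HR = 60 / 1.175 = 51.06 bpm


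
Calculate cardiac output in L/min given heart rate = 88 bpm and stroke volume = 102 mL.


CO = HR * SV
CO = 88 * 102 / 1000
CO = 8.976 L/min


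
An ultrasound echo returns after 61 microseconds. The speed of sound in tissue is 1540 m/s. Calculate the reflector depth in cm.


depth = c * t / 2
t = 61 us = 6.1000e-05 s
depth = 1540 * 6.1000e-05 / 2
depth = 0.04697 m = 4.697 cm


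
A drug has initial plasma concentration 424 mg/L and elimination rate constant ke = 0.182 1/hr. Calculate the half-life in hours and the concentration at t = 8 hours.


t_half = ln(2) / ke = 0.693147 / 0.182 = 3.808 hr
C(t) = C0 * exp(-ke*t) = 424 * exp(-0.182*8)
C(8) = 98.86 mg/L


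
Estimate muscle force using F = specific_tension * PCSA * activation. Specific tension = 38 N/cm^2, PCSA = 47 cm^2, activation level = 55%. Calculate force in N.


F = sigma * PCSA * activation
F = 38 * 47 * 0.55
F = 982.3 N


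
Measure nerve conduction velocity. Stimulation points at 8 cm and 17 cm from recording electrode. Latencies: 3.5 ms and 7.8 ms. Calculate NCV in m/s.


Distance = (17 - 8) / 100 = 0.09 m
dt = (7.8 - 3.5) / 1000 = 0.0043 s
NCV = dist / dt = 20.93 m/s


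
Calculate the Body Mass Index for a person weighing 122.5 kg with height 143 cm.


BMI = weight / height^2
height = 143 cm = 1.43 m
BMI = 122.5 / 1.43^2
BMI = 59.91 kg/m^2


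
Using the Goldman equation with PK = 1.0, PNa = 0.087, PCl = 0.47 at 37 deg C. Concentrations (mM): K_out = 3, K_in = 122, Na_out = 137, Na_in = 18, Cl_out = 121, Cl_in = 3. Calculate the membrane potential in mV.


Vm = (RT/F)*ln((PK*Ko + PNa*Nao + PCl*Cli)/(PK*Ki + PNa*Nai + PCl*Clo))
Numer = 16.329, Denom = 180.436
Vm = -64.21 mV


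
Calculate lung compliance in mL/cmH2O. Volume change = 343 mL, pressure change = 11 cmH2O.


C = dV / dP
C = 343 / 11
C = 31.18 mL/cmH2O


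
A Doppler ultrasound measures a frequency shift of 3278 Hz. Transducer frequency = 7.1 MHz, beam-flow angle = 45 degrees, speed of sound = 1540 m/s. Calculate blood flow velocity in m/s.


v = fd * c / (2 * f0 * cos(theta))
v = 3278 * 1540 / (2 * 7.1000e+06 * cos(45))
v = 0.5028 m/s


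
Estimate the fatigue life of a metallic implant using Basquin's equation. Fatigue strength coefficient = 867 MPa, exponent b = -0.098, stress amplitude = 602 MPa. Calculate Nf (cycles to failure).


sigma_a = sigma_f' * (2Nf)^b
2Nf = (sigma_a/sigma_f')^(1/b)
2Nf = (602/867)^(1/-0.098)
2Nf = 41.357779
Nf = 20.68


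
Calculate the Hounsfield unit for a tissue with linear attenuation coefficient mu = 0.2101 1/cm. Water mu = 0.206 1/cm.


HU = ((mu_tissue - mu_water) / mu_water) * 1000
HU = ((0.2101 - 0.206) / 0.206) * 1000
HU = 19.9


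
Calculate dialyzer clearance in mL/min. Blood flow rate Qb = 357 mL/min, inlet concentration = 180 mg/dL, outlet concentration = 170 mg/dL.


K = Qb * (Cb_in - Cb_out) / Cb_in
K = 357 * (180 - 170) / 180
K = 19.83 mL/min


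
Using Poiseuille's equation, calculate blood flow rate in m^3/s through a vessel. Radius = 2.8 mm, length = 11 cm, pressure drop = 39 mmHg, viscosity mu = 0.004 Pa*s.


Q = pi*r^4*dP / (8*mu*L)
r = 0.0028 m, L = 0.11 m
dP = 39 mmHg = 5199.558 Pa
Q = 2.8524e-04 m^3/s


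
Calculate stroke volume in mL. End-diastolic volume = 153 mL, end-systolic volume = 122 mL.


SV = EDV - ESV
SV = 153 - 122
SV = 31 mL


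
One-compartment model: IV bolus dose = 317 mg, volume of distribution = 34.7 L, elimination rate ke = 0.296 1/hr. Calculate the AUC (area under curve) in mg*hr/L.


C0 = Dose/Vd = 317/34.7 = 9.13545 mg/L
AUC = C0/ke = 9.13545/0.296
AUC = 30.86 mg*hr/L


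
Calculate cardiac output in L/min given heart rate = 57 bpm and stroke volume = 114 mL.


CO = HR * SV
CO = 57 * 114 / 1000
CO = 6.498 L/min


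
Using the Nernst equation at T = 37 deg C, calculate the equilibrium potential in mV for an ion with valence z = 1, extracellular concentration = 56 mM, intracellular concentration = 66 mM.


E = (RT/(zF)) * ln(C_out/C_in)
T = 37 + 273.15 = 310.15 K
E = (8.314 * 310.15 / (1 * 96485)) * ln(56/66)
E = -4.391 mV


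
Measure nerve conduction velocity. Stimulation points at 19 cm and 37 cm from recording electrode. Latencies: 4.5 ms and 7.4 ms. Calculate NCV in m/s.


Distance = (37 - 19) / 100 = 0.18 m
dt = (7.4 - 4.5) / 1000 = 0.0029 s
NCV = dist / dt = 62.07 m/s
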